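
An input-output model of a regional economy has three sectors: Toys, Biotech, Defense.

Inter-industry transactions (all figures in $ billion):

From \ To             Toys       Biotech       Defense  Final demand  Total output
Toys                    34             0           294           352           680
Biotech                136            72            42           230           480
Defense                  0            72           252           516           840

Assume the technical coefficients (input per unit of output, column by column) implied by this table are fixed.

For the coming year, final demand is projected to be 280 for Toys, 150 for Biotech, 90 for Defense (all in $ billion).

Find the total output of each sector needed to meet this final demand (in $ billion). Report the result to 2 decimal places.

Technical coefficients a_ij = z_ij / X_j:
  a_11 = 34/680 = 0.05, a_21 = 136/680 = 0.20, a_31 = 0/680 = 0.00
  a_12 = 0/480 = 0.00, a_22 = 72/480 = 0.15, a_32 = 72/480 = 0.15
  a_13 = 294/840 = 0.35, a_23 = 42/840 = 0.05, a_33 = 252/840 = 0.30
I − A =
  [   0.95     0.00    -0.35]
  [  -0.20     0.85    -0.05]
  [   0.00    -0.15     0.70]
Cofactors of I−A, C_ij = (−1)^(i+j)·(minor ij) (rows/columns in the sector order above):
  C_11 = (0.85)(0.70) − (-0.05)(-0.15) = 0.5875
  C_12 = −[(-0.20)(0.70) − (-0.05)(0.00)] = 0.1400
  C_13 = (-0.20)(-0.15) − (0.85)(0.00) = 0.0300
  C_21 = −[(0.00)(0.70) − (-0.35)(-0.15)] = 0.0525
  C_22 = (0.95)(0.70) − (-0.35)(0.00) = 0.6650
  C_23 = −[(0.95)(-0.15) − (0.00)(0.00)] = 0.1425
  C_31 = (0.00)(-0.05) − (-0.35)(0.85) = 0.2975
  C_32 = −[(0.95)(-0.05) − (-0.35)(-0.20)] = 0.1175
  C_33 = (0.95)(0.85) − (0.00)(-0.20) = 0.8075
det(I−A) = Σ_j (I−A)_1j·C_1j = (0.95)(0.5875) + (0.00)(0.1400) + (-0.35)(0.0300) = 0.547625
adj(I−A) = Cᵀ =
  [ 0.5875   0.0525   0.2975]
  [ 0.1400   0.6650   0.1175]
  [ 0.0300   0.1425   0.8075]
(I − A)⁻¹ = adj(I−A) / det(I−A) ≈
  [   1.0728     0.0959     0.5433]
  [   0.2556     1.2143     0.2146]
  [   0.0548     0.2602     1.4745]
x = (I − A)⁻¹ d = adj(I−A)·d / det(I−A), with det(I−A) = 0.547625:
  x_1 = (0.5875·280 + 0.0525·150 + 0.2975·90) / 0.547625 = 199.15 / 0.547625 ≈ 363.66
  x_2 = (0.1400·280 + 0.6650·150 + 0.1175·90) / 0.547625 = 149.525 / 0.547625 ≈ 273.04
  x_3 = (0.0300·280 + 0.1425·150 + 0.8075·90) / 0.547625 = 102.45 / 0.547625 ≈ 187.08

x_1 = 363.66, x_2 = 273.04, x_3 = 187.08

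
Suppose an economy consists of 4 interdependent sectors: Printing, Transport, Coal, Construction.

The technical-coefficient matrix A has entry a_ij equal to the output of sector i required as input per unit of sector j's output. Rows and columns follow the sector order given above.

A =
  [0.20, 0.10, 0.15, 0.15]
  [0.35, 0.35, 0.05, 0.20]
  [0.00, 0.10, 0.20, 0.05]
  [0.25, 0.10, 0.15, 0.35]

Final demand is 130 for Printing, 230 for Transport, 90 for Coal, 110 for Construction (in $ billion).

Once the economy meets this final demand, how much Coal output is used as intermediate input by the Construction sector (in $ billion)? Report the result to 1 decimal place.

I − A =
  [   0.80    -0.10    -0.15    -0.15]
  [  -0.35     0.65    -0.05    -0.20]
  [   0.00    -0.10     0.80    -0.05]
  [  -0.25    -0.10    -0.15     0.65]
Compute the cofactors C_ij = (−1)^(i+j)·(3×3 minor ij) of I−A; the adjugate is their transpose:
adj(I−A) = Cᵀ =
  [ 0.310625   0.076000   0.082000   0.101375]
  [ 0.220000   0.378125   0.097625   0.174625]
  [ 0.037625   0.053500   0.264625   0.045500]
  [ 0.162000   0.099750   0.107625   0.378750]
det(I−A) = Σ_j (I−A)_1j·C_1j = (0.80)(0.310625) + (-0.10)(0.220000) + (-0.15)(0.037625) + (-0.15)(0.162000) = 0.19655625
(I − A)⁻¹ = adj(I−A) / det(I−A) ≈
  [   1.5803     0.3867     0.4172     0.5158]
  [   1.1193     1.9237     0.4967     0.8884]
  [   0.1914     0.2722     1.3463     0.2315]
  [   0.8242     0.5075     0.5476     1.9269]
First solve x = (I − A)⁻¹ d = adj(I−A)·d / det(I−A); in particular x_4 = (0.162000·130 + 0.099750·230 + 0.107625·90 + 0.378750·110) / 0.19655625 = 95.35125 / 0.19655625 ≈ 485.109.
Intermediate flow from 3 to 4: z_34 = a_34 · x_4 = 0.05 × 95.35125 / 0.19655625 = 4.7675625 / 0.19655625 ≈ 24.3.

z_34 = 24.3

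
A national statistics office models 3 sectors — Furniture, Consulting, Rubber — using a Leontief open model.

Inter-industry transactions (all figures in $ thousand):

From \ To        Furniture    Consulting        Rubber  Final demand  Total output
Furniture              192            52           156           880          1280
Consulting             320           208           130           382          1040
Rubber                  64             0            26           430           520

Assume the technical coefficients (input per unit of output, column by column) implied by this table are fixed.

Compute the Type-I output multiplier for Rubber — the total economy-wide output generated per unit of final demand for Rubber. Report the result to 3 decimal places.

m_3 = 1.943

Technical coefficients a_ij = z_ij / X_j:
  a_11 = 192/1280 = 0.15, a_21 = 320/1280 = 0.25, a_31 = 64/1280 = 0.05
  a_12 = 52/1040 = 0.05, a_22 = 208/1040 = 0.20, a_32 = 0/1040 = 0.00
  a_13 = 156/520 = 0.30, a_23 = 130/520 = 0.25, a_33 = 26/520 = 0.05
I − A =
  [   0.85    -0.05    -0.30]
  [  -0.25     0.80    -0.25]
  [  -0.05     0.00     0.95]
Cofactors of I−A, C_ij = (−1)^(i+j)·(minor ij) (rows/columns in the sector order above):
  C_11 = (0.80)(0.95) − (-0.25)(0.00) = 0.7600
  C_12 = −[(-0.25)(0.95) − (-0.25)(-0.05)] = 0.2500
  C_13 = (-0.25)(0.00) − (0.80)(-0.05) = 0.0400
  C_21 = −[(-0.05)(0.95) − (-0.30)(0.00)] = 0.0475
  C_22 = (0.85)(0.95) − (-0.30)(-0.05) = 0.7925
  C_23 = −[(0.85)(0.00) − (-0.05)(-0.05)] = 0.0025
  C_31 = (-0.05)(-0.25) − (-0.30)(0.80) = 0.2525
  C_32 = −[(0.85)(-0.25) − (-0.30)(-0.25)] = 0.2875
  C_33 = (0.85)(0.80) − (-0.05)(-0.25) = 0.6675
det(I−A) = Σ_j (I−A)_1j·C_1j = (0.85)(0.7600) + (-0.05)(0.2500) + (-0.30)(0.0400) = 0.6215
adj(I−A) = Cᵀ =
  [ 0.7600   0.0475   0.2525]
  [ 0.2500   0.7925   0.2875]
  [ 0.0400   0.0025   0.6675]
(I − A)⁻¹ = adj(I−A) / det(I−A) ≈
  [   1.2228     0.0764     0.4063]
  [   0.4023     1.2751     0.4626]
  [   0.0644     0.0040     1.0740]
The output multiplier for sector j is the column-j sum of the Leontief inverse (I − A)⁻¹ = adj(I−A) / det(I−A).
Column 3 of adj(I−A): (0.2525, 0.2875, 0.6675); det(I−A) = 0.6215.
m_3 = (0.2525 + 0.2875 + 0.6675) / 0.6215 = 1.2075 / 0.6215 ≈ 1.943.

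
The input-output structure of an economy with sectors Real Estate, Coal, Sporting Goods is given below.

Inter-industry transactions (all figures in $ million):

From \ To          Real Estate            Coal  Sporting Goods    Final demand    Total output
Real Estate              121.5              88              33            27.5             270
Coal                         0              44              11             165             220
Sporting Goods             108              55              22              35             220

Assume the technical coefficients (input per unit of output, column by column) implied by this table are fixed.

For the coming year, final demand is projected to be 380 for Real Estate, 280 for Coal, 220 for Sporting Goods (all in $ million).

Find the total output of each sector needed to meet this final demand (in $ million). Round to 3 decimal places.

x_1 = 1233.621, x_2 = 406.604, x_3 = 905.666

Technical coefficients a_ij = z_ij / X_j:
  a_11 = 121.5/270 = 0.45, a_21 = 0/270 = 0.00, a_31 = 108/270 = 0.40
  a_12 = 88/220 = 0.40, a_22 = 44/220 = 0.20, a_32 = 55/220 = 0.25
  a_13 = 33/220 = 0.15, a_23 = 11/220 = 0.05, a_33 = 22/220 = 0.10
I − A =
  [   0.55    -0.40    -0.15]
  [   0.00     0.80    -0.05]
  [  -0.40    -0.25     0.90]
Cofactors of I−A, C_ij = (−1)^(i+j)·(minor ij) (rows/columns in the sector order above):
  C_11 = (0.80)(0.90) − (-0.05)(-0.25) = 0.7075
  C_12 = −[(0.00)(0.90) − (-0.05)(-0.40)] = 0.0200
  C_13 = (0.00)(-0.25) − (0.80)(-0.40) = 0.3200
  C_21 = −[(-0.40)(0.90) − (-0.15)(-0.25)] = 0.3975
  C_22 = (0.55)(0.90) − (-0.15)(-0.40) = 0.4350
  C_23 = −[(0.55)(-0.25) − (-0.40)(-0.40)] = 0.2975
  C_31 = (-0.40)(-0.05) − (-0.15)(0.80) = 0.1400
  C_32 = −[(0.55)(-0.05) − (-0.15)(0.00)] = 0.0275
  C_33 = (0.55)(0.80) − (-0.40)(0.00) = 0.4400
det(I−A) = Σ_j (I−A)_1j·C_1j = (0.55)(0.7075) + (-0.40)(0.0200) + (-0.15)(0.3200) = 0.333125
adj(I−A) = Cᵀ =
  [ 0.7075   0.3975   0.1400]
  [ 0.0200   0.4350   0.0275]
  [ 0.3200   0.2975   0.4400]
(I − A)⁻¹ = adj(I−A) / det(I−A) ≈
  [   2.1238     1.1932     0.4203]
  [   0.0600     1.3058     0.0826]
  [   0.9606     0.8931     1.3208]
x = (I − A)⁻¹ d = adj(I−A)·d / det(I−A), with det(I−A) = 0.333125:
  x_1 = (0.7075·380 + 0.3975·280 + 0.1400·220) / 0.333125 = 410.95 / 0.333125 ≈ 1233.621
  x_2 = (0.0200·380 + 0.4350·280 + 0.0275·220) / 0.333125 = 135.45 / 0.333125 ≈ 406.604
  x_3 = (0.3200·380 + 0.2975·280 + 0.4400·220) / 0.333125 = 301.70 / 0.333125 ≈ 905.666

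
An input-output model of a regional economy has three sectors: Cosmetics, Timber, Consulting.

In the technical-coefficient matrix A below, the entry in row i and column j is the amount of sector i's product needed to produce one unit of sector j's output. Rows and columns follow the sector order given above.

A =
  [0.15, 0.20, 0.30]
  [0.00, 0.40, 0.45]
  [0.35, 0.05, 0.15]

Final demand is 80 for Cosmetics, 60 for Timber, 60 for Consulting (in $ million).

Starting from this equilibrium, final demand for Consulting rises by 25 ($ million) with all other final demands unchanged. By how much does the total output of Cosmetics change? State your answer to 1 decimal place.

Δx_1 = 21.1

I − A =
  [   0.85    -0.20    -0.30]
  [   0.00     0.60    -0.45]
  [  -0.35    -0.05     0.85]
Cofactors of I−A, C_ij = (−1)^(i+j)·(minor ij) (rows/columns in the sector order above):
  C_11 = (0.60)(0.85) − (-0.45)(-0.05) = 0.4875
  C_12 = −[(0.00)(0.85) − (-0.45)(-0.35)] = 0.1575
  C_13 = (0.00)(-0.05) − (0.60)(-0.35) = 0.2100
  C_21 = −[(-0.20)(0.85) − (-0.30)(-0.05)] = 0.1850
  C_22 = (0.85)(0.85) − (-0.30)(-0.35) = 0.6175
  C_23 = −[(0.85)(-0.05) − (-0.20)(-0.35)] = 0.1125
  C_31 = (-0.20)(-0.45) − (-0.30)(0.60) = 0.2700
  C_32 = −[(0.85)(-0.45) − (-0.30)(0.00)] = 0.3825
  C_33 = (0.85)(0.60) − (-0.20)(0.00) = 0.5100
det(I−A) = Σ_j (I−A)_1j·C_1j = (0.85)(0.4875) + (-0.20)(0.1575) + (-0.30)(0.2100) = 0.319875
adj(I−A) = Cᵀ =
  [ 0.4875   0.1850   0.2700]
  [ 0.1575   0.6175   0.3825]
  [ 0.2100   0.1125   0.5100]
(I − A)⁻¹ = adj(I−A) / det(I−A) ≈
  [   1.5240     0.5784     0.8441]
  [   0.4924     1.9304     1.1958]
  [   0.6565     0.3517     1.5944]
Δx = (I − A)⁻¹ Δd with Δd having +25 in the Consulting component and 0 elsewhere.
So Δx_1 = L_13 · (+25), where L_13 = adj(I−A)_13 / det(I−A) = 0.2700 / 0.319875.
Δx_1 = 0.2700 × (+25) / 0.319875 = 6.75 / 0.319875 ≈ 21.1.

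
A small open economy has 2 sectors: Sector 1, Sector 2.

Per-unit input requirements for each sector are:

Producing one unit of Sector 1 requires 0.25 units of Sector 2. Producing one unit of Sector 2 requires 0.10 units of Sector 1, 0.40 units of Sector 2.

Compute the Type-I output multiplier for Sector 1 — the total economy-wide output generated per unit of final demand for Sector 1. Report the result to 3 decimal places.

m_1 = 1.478

I − A =
  [   1.00    -0.10]
  [  -0.25     0.60]
det(I−A) = (1.00)(0.60) − (-0.10)(-0.25) = 0.5750
adj(I−A) = [[0.60, 0.10], [0.25, 1.00]]
(I − A)⁻¹ = adj(I−A) / det(I−A) ≈
  [   1.0435     0.1739]
  [   0.4348     1.7391]
The output multiplier for sector j is the column-j sum of the Leontief inverse (I − A)⁻¹ = adj(I−A) / det(I−A).
Column 1 of adj(I−A): (0.60, 0.25); det(I−A) = 0.5750.
m_1 = (0.60 + 0.25) / 0.5750 = 0.85 / 0.5750 ≈ 1.478.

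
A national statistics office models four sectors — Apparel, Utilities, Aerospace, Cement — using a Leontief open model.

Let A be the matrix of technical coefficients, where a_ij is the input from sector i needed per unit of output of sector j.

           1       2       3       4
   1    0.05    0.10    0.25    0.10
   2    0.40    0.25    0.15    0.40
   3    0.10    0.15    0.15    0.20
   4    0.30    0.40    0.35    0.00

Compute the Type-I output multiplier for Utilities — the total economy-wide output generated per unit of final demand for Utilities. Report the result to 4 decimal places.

m_2 = 6.2413

I − A =
  [   0.95    -0.10    -0.25    -0.10]
  [  -0.40     0.75    -0.15    -0.40]
  [  -0.10    -0.15     0.85    -0.20]
  [  -0.30    -0.40    -0.35     1.00]
Compute the cofactors C_ij = (−1)^(i+j)·(3×3 minor ij) of I−A; the adjugate is their transpose:
adj(I−A) = Cᵀ =
  [ 0.393500   0.174750   0.208750   0.151000]
  [ 0.452000   0.672000   0.415000   0.397000]
  [ 0.214000   0.234000   0.470000   0.209000]
  [ 0.373750   0.403125   0.393125   0.515000]
det(I−A) = Σ_j (I−A)_1j·C_1j = (0.95)(0.393500) + (-0.10)(0.452000) + (-0.25)(0.214000) + (-0.10)(0.373750) = 0.23775
(I − A)⁻¹ = adj(I−A) / det(I−A) ≈
  [   1.65510     0.73502     0.87802     0.63512]
  [   1.90116     2.82650     1.74553     1.66982]
  [   0.90011     0.98423     1.97687     0.87907]
  [   1.57203     1.69558     1.65352     2.16614]
The output multiplier for sector j is the column-j sum of the Leontief inverse (I − A)⁻¹ = adj(I−A) / det(I−A).
Column 2 of adj(I−A): (0.174750, 0.672000, 0.234000, 0.403125); det(I−A) = 0.23775.
m_2 = (0.174750 + 0.672000 + 0.234000 + 0.403125) / 0.23775 = 1.483875 / 0.23775 ≈ 6.2413.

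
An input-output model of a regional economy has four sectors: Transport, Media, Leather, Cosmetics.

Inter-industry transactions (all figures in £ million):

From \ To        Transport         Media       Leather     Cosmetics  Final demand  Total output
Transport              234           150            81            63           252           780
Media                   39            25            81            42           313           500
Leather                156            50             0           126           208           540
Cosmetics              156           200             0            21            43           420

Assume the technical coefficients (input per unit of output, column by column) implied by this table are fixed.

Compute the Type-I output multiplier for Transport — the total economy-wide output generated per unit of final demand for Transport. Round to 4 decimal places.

m_1 = 2.9064

Technical coefficients a_ij = z_ij / X_j:
  a_11 = 234/780 = 0.30, a_21 = 39/780 = 0.05, a_31 = 156/780 = 0.20, a_41 = 156/780 = 0.20
  a_12 = 150/500 = 0.30, a_22 = 25/500 = 0.05, a_32 = 50/500 = 0.10, a_42 = 200/500 = 0.40
  a_13 = 81/540 = 0.15, a_23 = 81/540 = 0.15, a_33 = 0/540 = 0.00, a_43 = 0/540 = 0.00
  a_14 = 63/420 = 0.15, a_24 = 42/420 = 0.10, a_34 = 126/420 = 0.30, a_44 = 21/420 = 0.05
I − A =
  [   0.70    -0.30    -0.15    -0.15]
  [  -0.05     0.95    -0.15    -0.10]
  [  -0.20    -0.10     1.00    -0.30]
  [  -0.20    -0.40     0.00     0.95]
Compute the cofactors C_ij = (−1)^(i+j)·(3×3 minor ij) of I−A; the adjugate is their transpose:
adj(I−A) = Cᵀ =
  [ 0.830250   0.377250   0.181125   0.228000]
  [ 0.105000   0.597500   0.105375   0.112750]
  [ 0.242250   0.234500   0.552000   0.237250]
  [ 0.219000   0.331000   0.082500   0.601250]
det(I−A) = Σ_j (I−A)_1j·C_1j = (0.70)(0.830250) + (-0.30)(0.105000) + (-0.15)(0.242250) + (-0.15)(0.219000) = 0.4804875
(I − A)⁻¹ = adj(I−A) / det(I−A) ≈
  [   1.72793     0.78514     0.37696     0.47452]
  [   0.21853     1.24353     0.21931     0.23466]
  [   0.50418     0.48805     1.14883     0.49377]
  [   0.45579     0.68888     0.17170     1.25133]
The output multiplier for sector j is the column-j sum of the Leontief inverse (I − A)⁻¹ = adj(I−A) / det(I−A).
Column 1 of adj(I−A): (0.830250, 0.105000, 0.242250, 0.219000); det(I−A) = 0.4804875.
m_1 = (0.830250 + 0.105000 + 0.242250 + 0.219000) / 0.4804875 = 1.3965 / 0.4804875 ≈ 2.9064.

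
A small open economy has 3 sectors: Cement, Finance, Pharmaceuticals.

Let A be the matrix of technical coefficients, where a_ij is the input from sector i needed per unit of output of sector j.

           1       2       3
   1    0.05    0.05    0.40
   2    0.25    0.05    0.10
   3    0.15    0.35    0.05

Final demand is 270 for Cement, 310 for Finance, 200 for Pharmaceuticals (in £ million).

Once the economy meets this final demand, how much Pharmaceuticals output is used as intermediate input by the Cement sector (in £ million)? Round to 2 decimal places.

z_31 = 77.00

I − A =
  [   0.95    -0.05    -0.40]
  [  -0.25     0.95    -0.10]
  [  -0.15    -0.35     0.95]
Cofactors of I−A, C_ij = (−1)^(i+j)·(minor ij) (rows/columns in the sector order above):
  C_11 = (0.95)(0.95) − (-0.10)(-0.35) = 0.8675
  C_12 = −[(-0.25)(0.95) − (-0.10)(-0.15)] = 0.2525
  C_13 = (-0.25)(-0.35) − (0.95)(-0.15) = 0.2300
  C_21 = −[(-0.05)(0.95) − (-0.40)(-0.35)] = 0.1875
  C_22 = (0.95)(0.95) − (-0.40)(-0.15) = 0.8425
  C_23 = −[(0.95)(-0.35) − (-0.05)(-0.15)] = 0.3400
  C_31 = (-0.05)(-0.10) − (-0.40)(0.95) = 0.3850
  C_32 = −[(0.95)(-0.10) − (-0.40)(-0.25)] = 0.1950
  C_33 = (0.95)(0.95) − (-0.05)(-0.25) = 0.8900
det(I−A) = Σ_j (I−A)_1j·C_1j = (0.95)(0.8675) + (-0.05)(0.2525) + (-0.40)(0.2300) = 0.7195
adj(I−A) = Cᵀ =
  [ 0.8675   0.1875   0.3850]
  [ 0.2525   0.8425   0.1950]
  [ 0.2300   0.3400   0.8900]
(I − A)⁻¹ = adj(I−A) / det(I−A) ≈
  [   1.2057     0.2606     0.5351]
  [   0.3509     1.1710     0.2710]
  [   0.3197     0.4726     1.2370]
First solve x = (I − A)⁻¹ d = adj(I−A)·d / det(I−A); in particular x_1 = (0.8675·270 + 0.1875·310 + 0.3850·200) / 0.7195 = 369.35 / 0.7195 ≈ 513.3426.
Intermediate flow from 3 to 1: z_31 = a_31 · x_1 = 0.15 × 369.35 / 0.7195 = 55.4025 / 0.7195 ≈ 77.00.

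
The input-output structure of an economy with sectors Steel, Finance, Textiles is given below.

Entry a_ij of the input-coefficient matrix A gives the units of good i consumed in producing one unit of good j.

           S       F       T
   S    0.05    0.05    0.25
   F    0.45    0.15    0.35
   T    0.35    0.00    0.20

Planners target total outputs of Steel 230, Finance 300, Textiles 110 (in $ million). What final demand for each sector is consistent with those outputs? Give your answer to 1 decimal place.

d_S = 176.0, d_F = 113.0, d_T = 7.5

I − A =
  [   0.95    -0.05    -0.25]
  [  -0.45     0.85    -0.35]
  [  -0.35     0.00     0.80]
d = (I − A) x:
  d_S = (+0.95)·230 + (-0.05)·300 + (-0.25)·110 = 176.0
  d_F = (-0.45)·230 + (+0.85)·300 + (-0.35)·110 = 113.0
  d_T = (-0.35)·230 + (+0.00)·300 + (+0.80)·110 = 7.5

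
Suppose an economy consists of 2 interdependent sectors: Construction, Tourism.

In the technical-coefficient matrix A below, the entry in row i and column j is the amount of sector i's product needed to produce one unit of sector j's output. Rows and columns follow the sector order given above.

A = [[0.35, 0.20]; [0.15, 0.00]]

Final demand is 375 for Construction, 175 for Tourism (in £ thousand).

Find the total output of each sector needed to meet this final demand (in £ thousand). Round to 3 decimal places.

x_C = 661.290, x_T = 274.194

I − A =
  [   0.65    -0.20]
  [  -0.15     1.00]
det(I−A) = (0.65)(1.00) − (-0.20)(-0.15) = 0.6200
adj(I−A) = [[1.00, 0.20], [0.15, 0.65]]
(I − A)⁻¹ = adj(I−A) / det(I−A) ≈
  [   1.6129     0.3226]
  [   0.2419     1.0484]
x = (I − A)⁻¹ d = adj(I−A)·d / det(I−A), with det(I−A) = 0.6200:
  x_C = (1.00·375 + 0.20·175) / 0.6200 = 410.00 / 0.6200 ≈ 661.290
  x_T = (0.15·375 + 0.65·175) / 0.6200 = 170.00 / 0.6200 ≈ 274.194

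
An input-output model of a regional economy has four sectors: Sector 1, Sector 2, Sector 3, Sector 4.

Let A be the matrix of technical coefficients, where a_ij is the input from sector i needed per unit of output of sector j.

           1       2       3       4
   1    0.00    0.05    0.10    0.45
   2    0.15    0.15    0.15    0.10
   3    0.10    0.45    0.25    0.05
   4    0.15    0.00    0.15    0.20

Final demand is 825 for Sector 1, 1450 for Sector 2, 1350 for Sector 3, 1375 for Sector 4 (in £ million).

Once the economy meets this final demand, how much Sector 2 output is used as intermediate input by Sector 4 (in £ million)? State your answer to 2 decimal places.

I − A =
  [   1.00    -0.05    -0.10    -0.45]
  [  -0.15     0.85    -0.15    -0.10]
  [  -0.10    -0.45     0.75    -0.05]
  [  -0.15     0.00    -0.15     0.80]
Compute the cofactors C_ij = (−1)^(i+j)·(3×3 minor ij) of I−A; the adjugate is their transpose:
adj(I−A) = Cᵀ =
  [ 0.442875   0.096000   0.132125   0.269375]
  [ 0.114750   0.526375   0.148500   0.139625]
  [ 0.135125   0.334000   0.615875   0.156250]
  [ 0.108375   0.080625   0.140250   0.548375]
det(I−A) = Σ_j (I−A)_1j·C_1j = (1.00)(0.442875) + (-0.05)(0.114750) + (-0.10)(0.135125) + (-0.45)(0.108375) = 0.37485625
(I − A)⁻¹ = adj(I−A) / det(I−A) ≈
  [   1.1815     0.2561     0.3525     0.7186]
  [   0.3061     1.4042     0.3962     0.3725]
  [   0.3605     0.8910     1.6430     0.4168]
  [   0.2891     0.2151     0.3741     1.4629]
First solve x = (I − A)⁻¹ d = adj(I−A)·d / det(I−A); in particular x_4 = (0.108375·825 + 0.080625·1450 + 0.140250·1350 + 0.548375·1375) / 0.37485625 = 1149.66875 / 0.37485625 ≈ 3066.9590.
Intermediate flow from 2 to 4: z_24 = a_24 · x_4 = 0.10 × 1149.66875 / 0.37485625 = 114.966875 / 0.37485625 ≈ 306.70.

z_24 = 306.70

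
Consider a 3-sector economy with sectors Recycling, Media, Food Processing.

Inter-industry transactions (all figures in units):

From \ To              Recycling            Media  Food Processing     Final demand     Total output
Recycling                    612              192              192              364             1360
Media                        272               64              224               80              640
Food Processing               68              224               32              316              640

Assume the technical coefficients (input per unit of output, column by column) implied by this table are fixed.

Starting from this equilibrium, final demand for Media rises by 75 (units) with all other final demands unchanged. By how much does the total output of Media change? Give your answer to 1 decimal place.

Technical coefficients a_ij = z_ij / X_j:
  a_RR = 612/1360 = 0.45, a_MR = 272/1360 = 0.20, a_FR = 68/1360 = 0.05
  a_RM = 192/640 = 0.30, a_MM = 64/640 = 0.10, a_FM = 224/640 = 0.35
  a_RF = 192/640 = 0.30, a_MF = 224/640 = 0.35, a_FF = 32/640 = 0.05
I − A =
  [   0.55    -0.30    -0.30]
  [  -0.20     0.90    -0.35]
  [  -0.05    -0.35     0.95]
Cofactors of I−A, C_ij = (−1)^(i+j)·(minor ij) (rows/columns in the sector order above):
  C_11 = (0.90)(0.95) − (-0.35)(-0.35) = 0.7325
  C_12 = −[(-0.20)(0.95) − (-0.35)(-0.05)] = 0.2075
  C_13 = (-0.20)(-0.35) − (0.90)(-0.05) = 0.1150
  C_21 = −[(-0.30)(0.95) − (-0.30)(-0.35)] = 0.3900
  C_22 = (0.55)(0.95) − (-0.30)(-0.05) = 0.5075
  C_23 = −[(0.55)(-0.35) − (-0.30)(-0.05)] = 0.2075
  C_31 = (-0.30)(-0.35) − (-0.30)(0.90) = 0.3750
  C_32 = −[(0.55)(-0.35) − (-0.30)(-0.20)] = 0.2525
  C_33 = (0.55)(0.90) − (-0.30)(-0.20) = 0.4350
det(I−A) = Σ_j (I−A)_1j·C_1j = (0.55)(0.7325) + (-0.30)(0.2075) + (-0.30)(0.1150) = 0.306125
adj(I−A) = Cᵀ =
  [ 0.7325   0.3900   0.3750]
  [ 0.2075   0.5075   0.2525]
  [ 0.1150   0.2075   0.4350]
(I − A)⁻¹ = adj(I−A) / det(I−A) ≈
  [   2.3928     1.2740     1.2250]
  [   0.6778     1.6578     0.8248]
  [   0.3757     0.6778     1.4210]
Δx = (I − A)⁻¹ Δd with Δd having +75 in the Media component and 0 elsewhere.
So Δx_M = L_MM · (+75), where L_MM = adj(I−A)_MM / det(I−A) = 0.5075 / 0.306125.
Δx_M = 0.5075 × (+75) / 0.306125 = 38.0625 / 0.306125 ≈ 124.3.

Δx_M = 124.3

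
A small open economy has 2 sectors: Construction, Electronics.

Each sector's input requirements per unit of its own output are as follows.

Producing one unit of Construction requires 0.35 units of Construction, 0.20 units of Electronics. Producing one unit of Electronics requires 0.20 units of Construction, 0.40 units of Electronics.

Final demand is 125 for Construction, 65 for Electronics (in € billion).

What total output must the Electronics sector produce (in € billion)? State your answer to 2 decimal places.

x_E = 192.14

I − A =
  [   0.65    -0.20]
  [  -0.20     0.60]
det(I−A) = (0.65)(0.60) − (-0.20)(-0.20) = 0.3500
adj(I−A) = [[0.60, 0.20], [0.20, 0.65]]
(I − A)⁻¹ = adj(I−A) / det(I−A) ≈
  [   1.7143     0.5714]
  [   0.5714     1.8571]
x = (I − A)⁻¹ d = adj(I−A)·d / det(I−A), with det(I−A) = 0.3500:
  x_C = (0.60·125 + 0.20·65) / 0.3500 = 88.00 / 0.3500 ≈ 251.43
  x_E = (0.20·125 + 0.65·65) / 0.3500 = 67.25 / 0.3500 ≈ 192.14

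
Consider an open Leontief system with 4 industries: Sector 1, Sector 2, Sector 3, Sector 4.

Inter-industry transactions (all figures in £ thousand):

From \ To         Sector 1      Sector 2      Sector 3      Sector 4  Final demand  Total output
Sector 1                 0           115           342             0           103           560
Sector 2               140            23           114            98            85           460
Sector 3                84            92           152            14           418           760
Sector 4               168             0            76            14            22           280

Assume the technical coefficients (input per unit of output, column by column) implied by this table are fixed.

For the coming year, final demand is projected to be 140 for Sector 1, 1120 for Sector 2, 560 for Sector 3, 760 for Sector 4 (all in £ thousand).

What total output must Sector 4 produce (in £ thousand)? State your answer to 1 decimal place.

x_4 = 1440.2

Technical coefficients a_ij = z_ij / X_j:
  a_11 = 0/560 = 0.00, a_21 = 140/560 = 0.25, a_31 = 84/560 = 0.15, a_41 = 168/560 = 0.30
  a_12 = 115/460 = 0.25, a_22 = 23/460 = 0.05, a_32 = 92/460 = 0.20, a_42 = 0/460 = 0.00
  a_13 = 342/760 = 0.45, a_23 = 114/760 = 0.15, a_33 = 152/760 = 0.20, a_43 = 76/760 = 0.10
  a_14 = 0/280 = 0.00, a_24 = 98/280 = 0.35, a_34 = 14/280 = 0.05, a_44 = 14/280 = 0.05
I − A =
  [   1.00    -0.25    -0.45     0.00]
  [  -0.25     0.95    -0.15    -0.35]
  [  -0.15    -0.20     0.80    -0.05]
  [  -0.30     0.00    -0.10     0.95]
Compute the cofactors C_ij = (−1)^(i+j)·(3×3 minor ij) of I−A; the adjugate is their transpose:
adj(I−A) = Cᵀ =
  [ 0.681750   0.274250   0.450500   0.124750]
  [ 0.301625   0.684125   0.331625   0.269500]
  [ 0.218125   0.229375   0.816875   0.127500]
  [ 0.238250   0.110750   0.228250   0.587750]
det(I−A) = Σ_j (I−A)_1j·C_1j = (1.00)(0.681750) + (-0.25)(0.301625) + (-0.45)(0.218125) + (0.00)(0.238250) = 0.5081875
(I − A)⁻¹ = adj(I−A) / det(I−A) ≈
  [   1.3415     0.5397     0.8865     0.2455]
  [   0.5935     1.3462     0.6526     0.5303]
  [   0.4292     0.4514     1.6074     0.2509]
  [   0.4688     0.2179     0.4491     1.1566]
x = (I − A)⁻¹ d = adj(I−A)·d / det(I−A), with det(I−A) = 0.5081875:
  x_1 = (0.681750·140 + 0.274250·1120 + 0.450500·560 + 0.124750·760) / 0.5081875 = 749.695 / 0.5081875 ≈ 1475.2
  x_2 = (0.301625·140 + 0.684125·1120 + 0.331625·560 + 0.269500·760) / 0.5081875 = 1198.9775 / 0.5081875 ≈ 2359.3
  x_3 = (0.218125·140 + 0.229375·1120 + 0.816875·560 + 0.127500·760) / 0.5081875 = 841.7875 / 0.5081875 ≈ 1656.5
  x_4 = (0.238250·140 + 0.110750·1120 + 0.228250·560 + 0.587750·760) / 0.5081875 = 731.905 / 0.5081875 ≈ 1440.2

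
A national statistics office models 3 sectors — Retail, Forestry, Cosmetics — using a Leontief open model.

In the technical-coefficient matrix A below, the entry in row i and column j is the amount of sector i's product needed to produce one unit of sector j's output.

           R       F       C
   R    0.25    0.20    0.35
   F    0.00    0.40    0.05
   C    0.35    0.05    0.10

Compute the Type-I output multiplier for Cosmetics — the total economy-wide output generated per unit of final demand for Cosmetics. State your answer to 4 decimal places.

I − A =
  [   0.75    -0.20    -0.35]
  [   0.00     0.60    -0.05]
  [  -0.35    -0.05     0.90]
Cofactors of I−A, C_ij = (−1)^(i+j)·(minor ij) (rows/columns in the sector order above):
  C_11 = (0.60)(0.90) − (-0.05)(-0.05) = 0.5375
  C_12 = −[(0.00)(0.90) − (-0.05)(-0.35)] = 0.0175
  C_13 = (0.00)(-0.05) − (0.60)(-0.35) = 0.2100
  C_21 = −[(-0.20)(0.90) − (-0.35)(-0.05)] = 0.1975
  C_22 = (0.75)(0.90) − (-0.35)(-0.35) = 0.5525
  C_23 = −[(0.75)(-0.05) − (-0.20)(-0.35)] = 0.1075
  C_31 = (-0.20)(-0.05) − (-0.35)(0.60) = 0.2200
  C_32 = −[(0.75)(-0.05) − (-0.35)(0.00)] = 0.0375
  C_33 = (0.75)(0.60) − (-0.20)(0.00) = 0.4500
det(I−A) = Σ_j (I−A)_1j·C_1j = (0.75)(0.5375) + (-0.20)(0.0175) + (-0.35)(0.2100) = 0.326125
adj(I−A) = Cᵀ =
  [ 0.5375   0.1975   0.2200]
  [ 0.0175   0.5525   0.0375]
  [ 0.2100   0.1075   0.4500]
(I − A)⁻¹ = adj(I−A) / det(I−A) ≈
  [   1.64814     0.60560     0.67459]
  [   0.05366     1.69414     0.11499]
  [   0.64392     0.32963     1.37984]
The output multiplier for sector j is the column-j sum of the Leontief inverse (I − A)⁻¹ = adj(I−A) / det(I−A).
Column C of adj(I−A): (0.2200, 0.0375, 0.4500); det(I−A) = 0.326125.
m_C = (0.2200 + 0.0375 + 0.4500) / 0.326125 = 0.7075 / 0.326125 ≈ 2.1694.

m_C = 2.1694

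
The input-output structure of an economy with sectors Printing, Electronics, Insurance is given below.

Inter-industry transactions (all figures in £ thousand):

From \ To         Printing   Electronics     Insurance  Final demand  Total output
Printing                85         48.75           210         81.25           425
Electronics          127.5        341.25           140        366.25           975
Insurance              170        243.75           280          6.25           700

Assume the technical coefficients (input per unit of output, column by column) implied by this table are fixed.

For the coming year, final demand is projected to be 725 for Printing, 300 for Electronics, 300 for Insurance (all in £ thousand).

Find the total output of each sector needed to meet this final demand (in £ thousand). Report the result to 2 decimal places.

x_1 = 2141.96, x_2 = 2343.85, x_3 = 2904.57

Technical coefficients a_ij = z_ij / X_j:
  a_11 = 85/425 = 0.20, a_21 = 127.5/425 = 0.30, a_31 = 170/425 = 0.40
  a_12 = 48.75/975 = 0.05, a_22 = 341.25/975 = 0.35, a_32 = 243.75/975 = 0.25
  a_13 = 210/700 = 0.30, a_23 = 140/700 = 0.20, a_33 = 280/700 = 0.40
I − A =
  [   0.80    -0.05    -0.30]
  [  -0.30     0.65    -0.20]
  [  -0.40    -0.25     0.60]
Cofactors of I−A, C_ij = (−1)^(i+j)·(minor ij) (rows/columns in the sector order above):
  C_11 = (0.65)(0.60) − (-0.20)(-0.25) = 0.3400
  C_12 = −[(-0.30)(0.60) − (-0.20)(-0.40)] = 0.2600
  C_13 = (-0.30)(-0.25) − (0.65)(-0.40) = 0.3350
  C_21 = −[(-0.05)(0.60) − (-0.30)(-0.25)] = 0.1050
  C_22 = (0.80)(0.60) − (-0.30)(-0.40) = 0.3600
  C_23 = −[(0.80)(-0.25) − (-0.05)(-0.40)] = 0.2200
  C_31 = (-0.05)(-0.20) − (-0.30)(0.65) = 0.2050
  C_32 = −[(0.80)(-0.20) − (-0.30)(-0.30)] = 0.2500
  C_33 = (0.80)(0.65) − (-0.05)(-0.30) = 0.5050
det(I−A) = Σ_j (I−A)_1j·C_1j = (0.80)(0.3400) + (-0.05)(0.2600) + (-0.30)(0.3350) = 0.1585
adj(I−A) = Cᵀ =
  [ 0.3400   0.1050   0.2050]
  [ 0.2600   0.3600   0.2500]
  [ 0.3350   0.2200   0.5050]
(I − A)⁻¹ = adj(I−A) / det(I−A) ≈
  [   2.1451     0.6625     1.2934]
  [   1.6404     2.2713     1.5773]
  [   2.1136     1.3880     3.1861]
x = (I − A)⁻¹ d = adj(I−A)·d / det(I−A), with det(I−A) = 0.1585:
  x_1 = (0.3400·725 + 0.1050·300 + 0.2050·300) / 0.1585 = 339.50 / 0.1585 ≈ 2141.96
  x_2 = (0.2600·725 + 0.3600·300 + 0.2500·300) / 0.1585 = 371.50 / 0.1585 ≈ 2343.85
  x_3 = (0.3350·725 + 0.2200·300 + 0.5050·300) / 0.1585 = 460.375 / 0.1585 ≈ 2904.57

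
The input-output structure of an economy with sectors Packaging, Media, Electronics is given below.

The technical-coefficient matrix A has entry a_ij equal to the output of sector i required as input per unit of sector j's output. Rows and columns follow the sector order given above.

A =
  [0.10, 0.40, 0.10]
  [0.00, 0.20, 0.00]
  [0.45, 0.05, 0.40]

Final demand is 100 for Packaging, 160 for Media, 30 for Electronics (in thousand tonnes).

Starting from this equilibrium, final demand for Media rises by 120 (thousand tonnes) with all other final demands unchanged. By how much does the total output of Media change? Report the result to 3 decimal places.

I − A =
  [   0.90    -0.40    -0.10]
  [   0.00     0.80     0.00]
  [  -0.45    -0.05     0.60]
Cofactors of I−A, C_ij = (−1)^(i+j)·(minor ij) (rows/columns in the sector order above):
  C_11 = (0.80)(0.60) − (0.00)(-0.05) = 0.4800
  C_12 = −[(0.00)(0.60) − (0.00)(-0.45)] = 0.0000
  C_13 = (0.00)(-0.05) − (0.80)(-0.45) = 0.3600
  C_21 = −[(-0.40)(0.60) − (-0.10)(-0.05)] = 0.2450
  C_22 = (0.90)(0.60) − (-0.10)(-0.45) = 0.4950
  C_23 = −[(0.90)(-0.05) − (-0.40)(-0.45)] = 0.2250
  C_31 = (-0.40)(0.00) − (-0.10)(0.80) = 0.0800
  C_32 = −[(0.90)(0.00) − (-0.10)(0.00)] = 0.0000
  C_33 = (0.90)(0.80) − (-0.40)(0.00) = 0.7200
det(I−A) = Σ_j (I−A)_1j·C_1j = (0.90)(0.4800) + (-0.40)(0.0000) + (-0.10)(0.3600) = 0.3960
adj(I−A) = Cᵀ =
  [ 0.4800   0.2450   0.0800]
  [ 0.0000   0.4950   0.0000]
  [ 0.3600   0.2250   0.7200]
(I − A)⁻¹ = adj(I−A) / det(I−A) ≈
  [   1.2121     0.6187     0.2020]
  [   0.0000     1.2500     0.0000]
  [   0.9091     0.5682     1.8182]
Δx = (I − A)⁻¹ Δd with Δd having +120 in the Media component and 0 elsewhere.
So Δx_2 = L_22 · (+120), where L_22 = adj(I−A)_22 / det(I−A) = 0.4950 / 0.3960.
Δx_2 = 0.4950 × (+120) / 0.3960 = 59.40 / 0.3960 = 150.000.

Δx_2 = 150.000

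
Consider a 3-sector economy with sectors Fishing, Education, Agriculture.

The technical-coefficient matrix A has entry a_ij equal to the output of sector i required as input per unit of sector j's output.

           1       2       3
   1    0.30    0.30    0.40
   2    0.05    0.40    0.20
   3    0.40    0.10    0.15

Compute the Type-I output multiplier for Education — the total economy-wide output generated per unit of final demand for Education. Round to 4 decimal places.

m_2 = 4.4178

I − A =
  [   0.70    -0.30    -0.40]
  [  -0.05     0.60    -0.20]
  [  -0.40    -0.10     0.85]
Cofactors of I−A, C_ij = (−1)^(i+j)·(minor ij) (rows/columns in the sector order above):
  C_11 = (0.60)(0.85) − (-0.20)(-0.10) = 0.4900
  C_12 = −[(-0.05)(0.85) − (-0.20)(-0.40)] = 0.1225
  C_13 = (-0.05)(-0.10) − (0.60)(-0.40) = 0.2450
  C_21 = −[(-0.30)(0.85) − (-0.40)(-0.10)] = 0.2950
  C_22 = (0.70)(0.85) − (-0.40)(-0.40) = 0.4350
  C_23 = −[(0.70)(-0.10) − (-0.30)(-0.40)] = 0.1900
  C_31 = (-0.30)(-0.20) − (-0.40)(0.60) = 0.3000
  C_32 = −[(0.70)(-0.20) − (-0.40)(-0.05)] = 0.1600
  C_33 = (0.70)(0.60) − (-0.30)(-0.05) = 0.4050
det(I−A) = Σ_j (I−A)_1j·C_1j = (0.70)(0.4900) + (-0.30)(0.1225) + (-0.40)(0.2450) = 0.20825
adj(I−A) = Cᵀ =
  [ 0.4900   0.2950   0.3000]
  [ 0.1225   0.4350   0.1600]
  [ 0.2450   0.1900   0.4050]
(I − A)⁻¹ = adj(I−A) / det(I−A) ≈
  [   2.35294     1.41657     1.44058]
  [   0.58824     2.08884     0.76831]
  [   1.17647     0.91236     1.94478]
The output multiplier for sector j is the column-j sum of the Leontief inverse (I − A)⁻¹ = adj(I−A) / det(I−A).
Column 2 of adj(I−A): (0.2950, 0.4350, 0.1900); det(I−A) = 0.20825.
m_2 = (0.2950 + 0.4350 + 0.1900) / 0.20825 = 0.92 / 0.20825 ≈ 4.4178.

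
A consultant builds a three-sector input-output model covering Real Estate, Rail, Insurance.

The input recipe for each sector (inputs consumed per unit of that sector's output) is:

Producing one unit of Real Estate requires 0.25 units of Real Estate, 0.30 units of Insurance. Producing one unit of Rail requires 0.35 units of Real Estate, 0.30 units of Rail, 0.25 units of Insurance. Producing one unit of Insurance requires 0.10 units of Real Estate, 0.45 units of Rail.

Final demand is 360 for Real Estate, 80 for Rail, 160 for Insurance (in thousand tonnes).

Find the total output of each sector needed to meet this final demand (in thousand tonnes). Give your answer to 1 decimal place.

I − A =
  [   0.75    -0.35    -0.10]
  [   0.00     0.70    -0.45]
  [  -0.30    -0.25     1.00]
Cofactors of I−A, C_ij = (−1)^(i+j)·(minor ij) (rows/columns in the sector order above):
  C_11 = (0.70)(1.00) − (-0.45)(-0.25) = 0.5875
  C_12 = −[(0.00)(1.00) − (-0.45)(-0.30)] = 0.1350
  C_13 = (0.00)(-0.25) − (0.70)(-0.30) = 0.2100
  C_21 = −[(-0.35)(1.00) − (-0.10)(-0.25)] = 0.3750
  C_22 = (0.75)(1.00) − (-0.10)(-0.30) = 0.7200
  C_23 = −[(0.75)(-0.25) − (-0.35)(-0.30)] = 0.2925
  C_31 = (-0.35)(-0.45) − (-0.10)(0.70) = 0.2275
  C_32 = −[(0.75)(-0.45) − (-0.10)(0.00)] = 0.3375
  C_33 = (0.75)(0.70) − (-0.35)(0.00) = 0.5250
det(I−A) = Σ_j (I−A)_1j·C_1j = (0.75)(0.5875) + (-0.35)(0.1350) + (-0.10)(0.2100) = 0.372375
adj(I−A) = Cᵀ =
  [ 0.5875   0.3750   0.2275]
  [ 0.1350   0.7200   0.3375]
  [ 0.2100   0.2925   0.5250]
(I − A)⁻¹ = adj(I−A) / det(I−A) ≈
  [   1.5777     1.0070     0.6109]
  [   0.3625     1.9335     0.9063]
  [   0.5639     0.7855     1.4099]
x = (I − A)⁻¹ d = adj(I−A)·d / det(I−A), with det(I−A) = 0.372375:
  x_1 = (0.5875·360 + 0.3750·80 + 0.2275·160) / 0.372375 = 277.90 / 0.372375 ≈ 746.3
  x_2 = (0.1350·360 + 0.7200·80 + 0.3375·160) / 0.372375 = 160.20 / 0.372375 ≈ 430.2
  x_3 = (0.2100·360 + 0.2925·80 + 0.5250·160) / 0.372375 = 183.00 / 0.372375 ≈ 491.4

x_1 = 746.3, x_2 = 430.2, x_3 = 491.4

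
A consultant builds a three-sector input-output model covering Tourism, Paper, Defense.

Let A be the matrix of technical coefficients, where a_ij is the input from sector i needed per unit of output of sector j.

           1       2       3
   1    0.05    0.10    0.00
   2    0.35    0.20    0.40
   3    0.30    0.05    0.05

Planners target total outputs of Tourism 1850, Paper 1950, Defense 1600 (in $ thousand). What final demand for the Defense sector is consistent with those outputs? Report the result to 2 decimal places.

I − A =
  [   0.95    -0.10     0.00]
  [  -0.35     0.80    -0.40]
  [  -0.30    -0.05     0.95]
d = (I − A) x:
  d_1 = (+0.95)·1850 + (-0.10)·1950 + (+0.00)·1600 = 1562.50
  d_2 = (-0.35)·1850 + (+0.80)·1950 + (-0.40)·1600 = 272.50
  d_3 = (-0.30)·1850 + (-0.05)·1950 + (+0.95)·1600 = 867.50

d_3 = 867.50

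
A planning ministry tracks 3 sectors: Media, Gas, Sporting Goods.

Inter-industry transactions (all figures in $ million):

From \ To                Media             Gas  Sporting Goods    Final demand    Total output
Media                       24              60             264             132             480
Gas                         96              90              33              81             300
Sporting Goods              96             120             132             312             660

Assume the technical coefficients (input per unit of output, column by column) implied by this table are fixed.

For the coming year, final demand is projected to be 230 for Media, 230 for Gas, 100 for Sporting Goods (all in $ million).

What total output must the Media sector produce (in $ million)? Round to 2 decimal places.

x_M = 580.05

Technical coefficients a_ij = z_ij / X_j:
  a_MM = 24/480 = 0.05, a_GM = 96/480 = 0.20, a_SM = 96/480 = 0.20
  a_MG = 60/300 = 0.20, a_GG = 90/300 = 0.30, a_SG = 120/300 = 0.40
  a_MS = 264/660 = 0.40, a_GS = 33/660 = 0.05, a_SS = 132/660 = 0.20
I − A =
  [   0.95    -0.20    -0.40]
  [  -0.20     0.70    -0.05]
  [  -0.20    -0.40     0.80]
Cofactors of I−A, C_ij = (−1)^(i+j)·(minor ij) (rows/columns in the sector order above):
  C_11 = (0.70)(0.80) − (-0.05)(-0.40) = 0.5400
  C_12 = −[(-0.20)(0.80) − (-0.05)(-0.20)] = 0.1700
  C_13 = (-0.20)(-0.40) − (0.70)(-0.20) = 0.2200
  C_21 = −[(-0.20)(0.80) − (-0.40)(-0.40)] = 0.3200
  C_22 = (0.95)(0.80) − (-0.40)(-0.20) = 0.6800
  C_23 = −[(0.95)(-0.40) − (-0.20)(-0.20)] = 0.4200
  C_31 = (-0.20)(-0.05) − (-0.40)(0.70) = 0.2900
  C_32 = −[(0.95)(-0.05) − (-0.40)(-0.20)] = 0.1275
  C_33 = (0.95)(0.70) − (-0.20)(-0.20) = 0.6250
det(I−A) = Σ_j (I−A)_1j·C_1j = (0.95)(0.5400) + (-0.20)(0.1700) + (-0.40)(0.2200) = 0.3910
adj(I−A) = Cᵀ =
  [ 0.5400   0.3200   0.2900]
  [ 0.1700   0.6800   0.1275]
  [ 0.2200   0.4200   0.6250]
(I − A)⁻¹ = adj(I−A) / det(I−A) ≈
  [   1.3811     0.8184     0.7417]
  [   0.4348     1.7391     0.3261]
  [   0.5627     1.0742     1.5985]
x = (I − A)⁻¹ d = adj(I−A)·d / det(I−A), with det(I−A) = 0.3910:
  x_M = (0.5400·230 + 0.3200·230 + 0.2900·100) / 0.3910 = 226.80 / 0.3910 ≈ 580.05
  x_G = (0.1700·230 + 0.6800·230 + 0.1275·100) / 0.3910 = 208.25 / 0.3910 ≈ 532.61
  x_S = (0.2200·230 + 0.4200·230 + 0.6250·100) / 0.3910 = 209.70 / 0.3910 ≈ 536.32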